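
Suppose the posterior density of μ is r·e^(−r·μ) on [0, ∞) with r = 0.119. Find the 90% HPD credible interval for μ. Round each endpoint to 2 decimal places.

The exponential density is strictly decreasing on [0, ∞), so the HPD interval is anchored at 0: [0, q] with P(μ ≤ q) = 0.90.
q = −ln(1 − 0.90) / 0.119 = 2.3026 / 0.119 = 19.35.

[0.00, 19.35]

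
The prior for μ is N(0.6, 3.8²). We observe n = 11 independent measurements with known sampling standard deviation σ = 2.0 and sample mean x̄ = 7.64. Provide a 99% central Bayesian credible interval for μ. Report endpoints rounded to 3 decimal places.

Posterior precision = 1/3.8² + 11/2.0² = 0.0693 + 2.7500 = 2.8193, so posterior SD = 0.5956.
Posterior mean = (0.6/3.8² + 11·7.64/2.0²) / 2.8193 = 7.4671.
Interval: 7.4671 ± 2.576 × 0.5956 → [5.933, 9.001].

[5.933, 9.001]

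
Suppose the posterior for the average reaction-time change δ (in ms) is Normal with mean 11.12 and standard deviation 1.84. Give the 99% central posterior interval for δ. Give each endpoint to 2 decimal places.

[6.38, 15.86]

The posterior is symmetric, so the 99% equal-tailed interval is δ = 11.12 ± z·1.84 with z = 2.576.
Half-width: 2.576 × 1.84 = 4.74.
11.12 − 4.74 = 6.38; 11.12 + 4.74 = 15.86.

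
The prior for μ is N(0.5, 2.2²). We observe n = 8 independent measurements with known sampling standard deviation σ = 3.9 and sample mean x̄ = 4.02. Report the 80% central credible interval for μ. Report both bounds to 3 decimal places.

[1.530, 4.525]

Posterior precision = 1/2.2² + 8/3.9² = 0.2066 + 0.5260 = 0.7326, so posterior SD = 1.1683.
Posterior mean = (0.5/2.2² + 8·4.02/3.9²) / 0.7326 = 3.0272.
Interval: 3.0272 ± 1.282 × 1.1683 → [1.530, 4.525].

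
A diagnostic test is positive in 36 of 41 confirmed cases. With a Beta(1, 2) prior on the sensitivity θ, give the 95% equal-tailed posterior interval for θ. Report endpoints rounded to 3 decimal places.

[0.721, 0.932]

Posterior: Beta(1+36, 2+5) = Beta(37, 7).
Equal-tailed 95% interval: the 0.025 and 0.975 quantiles of Beta(37, 7).
Posterior mean ≈ 0.841, SD ≈ 0.055; a Normal approximation gives roughly [0.734, 0.948].
Exact: F⁻¹(0.025) = 0.721; F⁻¹(0.975) = 0.932.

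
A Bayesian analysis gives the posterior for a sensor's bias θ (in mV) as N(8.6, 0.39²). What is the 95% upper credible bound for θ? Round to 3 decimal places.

9.241

Need U with P(θ ≤ U) = 0.95: U = 8.6 + z_{0.05}·0.39.
z = 1.645; U = 8.6 + 1.645 × 0.39 = 9.241.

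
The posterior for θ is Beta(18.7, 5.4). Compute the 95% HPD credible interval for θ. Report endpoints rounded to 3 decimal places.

[0.612, 0.927]

The posterior is unimodal and skewed, so the HPD interval has equal density at both endpoints and is the shortest 95% interval.
Solving f(0.612) = f(0.927) with F(0.927) − F(0.612) = 0.95 gives [0.612, 0.927].
For comparison, the equal-tailed interval is [0.594, 0.915]; the HPD is narrower and shifted toward the mode.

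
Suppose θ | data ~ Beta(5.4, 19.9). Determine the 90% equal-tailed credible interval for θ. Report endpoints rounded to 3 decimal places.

Posterior: Beta(5.4, 19.9).
Equal-tailed 90% interval: the 0.05 and 0.95 quantiles of Beta(5.4, 19.9).
Posterior mean ≈ 0.213, SD ≈ 0.080; a Normal approximation gives roughly [0.082, 0.345].
Exact: F⁻¹(0.05) = 0.096; F⁻¹(0.95) = 0.357.

[0.096, 0.357]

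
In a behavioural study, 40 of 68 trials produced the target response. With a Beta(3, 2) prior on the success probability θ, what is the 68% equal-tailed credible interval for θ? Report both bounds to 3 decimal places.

Posterior: Beta(3+40, 2+28) = Beta(43, 30).
Equal-tailed 68% interval: the 0.16 and 0.84 quantiles of Beta(43, 30).
Posterior mean ≈ 0.589, SD ≈ 0.057; a Normal approximation gives roughly [0.532, 0.646].
Exact: F⁻¹(0.16) = 0.532; F⁻¹(0.84) = 0.646.

[0.532, 0.646]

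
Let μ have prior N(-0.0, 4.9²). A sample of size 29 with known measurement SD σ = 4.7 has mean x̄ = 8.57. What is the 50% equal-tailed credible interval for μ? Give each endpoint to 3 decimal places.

Posterior precision = 1/4.9² + 29/4.7² = 0.0416 + 1.3128 = 1.3545, so posterior SD = 0.8592.
Posterior mean = (-0.0/4.9² + 29·8.57/4.7²) / 1.3545 = 8.3065.
Interval: 8.3065 ± 0.674 × 0.8592 → [7.727, 8.886].

[7.727, 8.886]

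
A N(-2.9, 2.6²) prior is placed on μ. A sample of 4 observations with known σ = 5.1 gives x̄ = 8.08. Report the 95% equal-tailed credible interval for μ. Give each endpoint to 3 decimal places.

Posterior precision = 1/2.6² + 4/5.1² = 0.1479 + 0.1538 = 0.3017, so posterior SD = 1.8205.
Posterior mean = (-2.9/2.6² + 4·8.08/5.1²) / 0.3017 = 2.6966.
Interval: 2.6966 ± 1.960 × 1.8205 → [-0.872, 6.265].

[-0.872, 6.265]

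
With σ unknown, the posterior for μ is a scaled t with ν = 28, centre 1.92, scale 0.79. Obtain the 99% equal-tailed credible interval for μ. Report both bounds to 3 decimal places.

[-0.263, 4.103]

The t_28 distribution is symmetric; the 99% interval is 1.92 ± t·0.79 with t_{0.995,28} = 2.763.
Half-width: 2.763 × 0.79 = 2.183.
1.92 − 2.183 = -0.263; 1.92 + 2.183 = 4.103.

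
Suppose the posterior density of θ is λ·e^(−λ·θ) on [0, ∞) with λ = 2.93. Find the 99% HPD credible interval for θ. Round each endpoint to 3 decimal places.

[0.000, 1.572]

The exponential density is strictly decreasing on [0, ∞), so the HPD interval is anchored at 0: [0, q] with P(θ ≤ q) = 0.99.
q = −ln(1 − 0.99) / 2.93 = 4.6052 / 2.93 = 1.572.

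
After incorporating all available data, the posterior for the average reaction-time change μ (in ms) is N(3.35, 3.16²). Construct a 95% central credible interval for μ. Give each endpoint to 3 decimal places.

[-2.843, 9.543]

The posterior is symmetric, so the 95% equal-tailed interval is μ = 3.35 ± z·3.16 with z = 1.960.
Half-width: 1.960 × 3.16 = 6.193.
3.35 − 6.193 = -2.843; 3.35 + 6.193 = 9.543.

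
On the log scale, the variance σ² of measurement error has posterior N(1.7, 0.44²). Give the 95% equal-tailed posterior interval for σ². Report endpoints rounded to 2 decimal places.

[2.31, 12.97]

On the log scale the 95% interval is 1.7 ± 1.960 × 0.44 = [0.8376, 2.5624].
Exponentiate: [e^0.8376, e^2.5624] = [2.31, 12.97].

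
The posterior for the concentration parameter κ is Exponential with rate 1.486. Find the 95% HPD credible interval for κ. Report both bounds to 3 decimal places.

[0.000, 2.016]

The exponential density is strictly decreasing on [0, ∞), so the HPD interval is anchored at 0: [0, q] with P(κ ≤ q) = 0.95.
q = −ln(1 − 0.95) / 1.486 = 2.9957 / 1.486 = 2.016.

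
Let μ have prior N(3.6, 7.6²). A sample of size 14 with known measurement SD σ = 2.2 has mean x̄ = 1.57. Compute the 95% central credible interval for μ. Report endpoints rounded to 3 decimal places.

[0.433, 2.731]

Posterior precision = 1/7.6² + 14/2.2² = 0.0173 + 2.8926 = 2.9099, so posterior SD = 0.5862.
Posterior mean = (3.6/7.6² + 14·1.57/2.2²) / 2.9099 = 1.5821.
Interval: 1.5821 ± 1.960 × 0.5862 → [0.433, 2.731].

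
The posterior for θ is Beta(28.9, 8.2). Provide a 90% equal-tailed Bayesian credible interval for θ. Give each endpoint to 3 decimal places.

[0.660, 0.880]

Posterior: Beta(28.9, 8.2).
Equal-tailed 90% interval: the 0.05 and 0.95 quantiles of Beta(28.9, 8.2).
Posterior mean ≈ 0.779, SD ≈ 0.067; a Normal approximation gives roughly [0.668, 0.890].
Exact: F⁻¹(0.05) = 0.660; F⁻¹(0.95) = 0.880.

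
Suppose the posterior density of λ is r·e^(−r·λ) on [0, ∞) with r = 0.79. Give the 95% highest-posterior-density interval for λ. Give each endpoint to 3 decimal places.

[0.000, 3.792]

The exponential density is strictly decreasing on [0, ∞), so the HPD interval is anchored at 0: [0, q] with P(λ ≤ q) = 0.95.
q = −ln(1 − 0.95) / 0.79 = 2.9957 / 0.79 = 3.792.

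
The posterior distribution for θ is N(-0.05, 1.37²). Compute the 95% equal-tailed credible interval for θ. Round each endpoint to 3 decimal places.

[-2.735, 2.635]

The posterior is symmetric, so the 95% equal-tailed interval is θ = -0.05 ± z·1.37 with z = 1.960.
Half-width: 1.960 × 1.37 = 2.685.
-0.05 − 2.685 = -2.735; -0.05 + 2.685 = 2.635.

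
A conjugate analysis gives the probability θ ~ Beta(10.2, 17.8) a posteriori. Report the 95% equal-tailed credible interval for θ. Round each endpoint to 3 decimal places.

[0.200, 0.547]

Posterior: Beta(10.2, 17.8).
Equal-tailed 95% interval: the 0.025 and 0.975 quantiles of Beta(10.2, 17.8).
Posterior mean ≈ 0.364, SD ≈ 0.089; a Normal approximation gives roughly [0.189, 0.539].
Exact: F⁻¹(0.025) = 0.200; F⁻¹(0.975) = 0.547.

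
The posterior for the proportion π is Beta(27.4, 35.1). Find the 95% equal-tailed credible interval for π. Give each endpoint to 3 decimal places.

Posterior: Beta(27.4, 35.1).
Equal-tailed 95% interval: the 0.025 and 0.975 quantiles of Beta(27.4, 35.1).
Posterior mean ≈ 0.438, SD ≈ 0.062; a Normal approximation gives roughly [0.316, 0.560].
Exact: F⁻¹(0.025) = 0.319; F⁻¹(0.975) = 0.562.

[0.319, 0.562]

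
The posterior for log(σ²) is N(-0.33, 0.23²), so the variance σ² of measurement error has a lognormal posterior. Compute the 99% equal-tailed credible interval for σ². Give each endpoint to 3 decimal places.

[0.398, 1.300]

On the log scale the 99% interval is -0.33 ± 2.576 × 0.23 = [-0.9224, 0.2624].
Exponentiate: [e^-0.9224, e^0.2624] = [0.398, 1.300].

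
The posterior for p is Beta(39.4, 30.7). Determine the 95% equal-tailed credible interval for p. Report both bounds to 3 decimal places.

Posterior: Beta(39.4, 30.7).
Equal-tailed 95% interval: the 0.025 and 0.975 quantiles of Beta(39.4, 30.7).
Posterior mean ≈ 0.562, SD ≈ 0.059; a Normal approximation gives roughly [0.447, 0.677].
Exact: F⁻¹(0.025) = 0.445; F⁻¹(0.975) = 0.675.

[0.445, 0.675]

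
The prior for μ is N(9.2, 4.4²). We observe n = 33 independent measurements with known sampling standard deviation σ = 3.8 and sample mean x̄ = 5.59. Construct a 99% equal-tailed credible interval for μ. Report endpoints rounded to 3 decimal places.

Posterior precision = 1/4.4² + 33/3.8² = 0.0517 + 2.2853 = 2.3370, so posterior SD = 0.6541.
Posterior mean = (9.2/4.4² + 33·5.59/3.8²) / 2.3370 = 5.6698.
Interval: 5.6698 ± 2.576 × 0.6541 → [3.985, 7.355].

[3.985, 7.355]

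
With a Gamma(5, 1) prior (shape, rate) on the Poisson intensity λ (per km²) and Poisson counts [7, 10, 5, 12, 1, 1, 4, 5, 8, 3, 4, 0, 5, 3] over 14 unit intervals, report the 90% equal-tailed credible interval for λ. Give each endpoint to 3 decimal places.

[3.969, 5.840]

Posterior: Gamma(5+68, 1+14) = Gamma(73, 15) (shape, rate).
Equal-tailed 90% interval: Gamma(73, 15) quantiles at 0.05 and 0.95.
Posterior mean ≈ 4.867, SD ≈ 0.570; a Normal approximation gives roughly [3.930, 5.804].
Exact: lower = 3.969; upper = 5.840.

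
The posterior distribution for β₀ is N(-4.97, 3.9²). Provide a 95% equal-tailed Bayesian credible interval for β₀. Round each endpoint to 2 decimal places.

[-12.61, 2.67]

The posterior is symmetric, so the 95% equal-tailed interval is β₀ = -4.97 ± z·3.9 with z = 1.960.
Half-width: 1.960 × 3.9 = 7.64.
-4.97 − 7.64 = -12.61; -4.97 + 7.64 = 2.67.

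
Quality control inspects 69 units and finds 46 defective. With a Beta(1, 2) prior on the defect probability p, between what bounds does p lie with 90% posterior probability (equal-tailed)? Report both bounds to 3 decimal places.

Posterior: Beta(1+46, 2+23) = Beta(47, 25).
Equal-tailed 90% interval: the 0.05 and 0.95 quantiles of Beta(47, 25).
Posterior mean ≈ 0.653, SD ≈ 0.056; a Normal approximation gives roughly [0.561, 0.744].
Exact: F⁻¹(0.05) = 0.559; F⁻¹(0.95) = 0.742.

[0.559, 0.742]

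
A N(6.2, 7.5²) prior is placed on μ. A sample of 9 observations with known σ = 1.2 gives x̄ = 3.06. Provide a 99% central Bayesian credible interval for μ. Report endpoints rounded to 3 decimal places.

[2.040, 4.098]

Posterior precision = 1/7.5² + 9/1.2² = 0.0178 + 6.2500 = 6.2678, so posterior SD = 0.3994.
Posterior mean = (6.2/7.5² + 9·3.06/1.2²) / 6.2678 = 3.0689.
Interval: 3.0689 ± 2.576 × 0.3994 → [2.040, 4.098].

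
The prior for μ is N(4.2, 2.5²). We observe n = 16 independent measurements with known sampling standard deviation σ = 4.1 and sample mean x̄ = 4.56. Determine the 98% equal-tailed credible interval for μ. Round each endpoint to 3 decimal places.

Posterior precision = 1/2.5² + 16/4.1² = 0.1600 + 0.9518 = 1.1118, so posterior SD = 0.9484.
Posterior mean = (4.2/2.5² + 16·4.56/4.1²) / 1.1118 = 4.5082.
Interval: 4.5082 ± 2.326 × 0.9484 → [2.302, 6.714].

[2.302, 6.714]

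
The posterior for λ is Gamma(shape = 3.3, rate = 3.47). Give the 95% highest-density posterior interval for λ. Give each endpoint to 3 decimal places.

[0.119, 1.981]

The posterior is unimodal and skewed, so the HPD interval has equal density at both endpoints and is the shortest 95% interval.
Solving f(0.119) = f(1.981) with F(1.981) − F(0.119) = 0.95 gives [0.119, 1.981].
For comparison, the equal-tailed interval is [0.217, 2.218]; the HPD is narrower and shifted toward the mode.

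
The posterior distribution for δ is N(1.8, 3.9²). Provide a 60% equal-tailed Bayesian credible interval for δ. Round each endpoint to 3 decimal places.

The posterior is symmetric, so the 60% equal-tailed interval is δ = 1.8 ± z·3.9 with z = 0.842.
Half-width: 0.842 × 3.9 = 3.282.
1.8 − 3.282 = -1.482; 1.8 + 3.282 = 5.082.

[-1.482, 5.082]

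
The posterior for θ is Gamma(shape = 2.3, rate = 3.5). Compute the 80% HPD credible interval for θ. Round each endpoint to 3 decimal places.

[0.084, 1.006]

The posterior is unimodal and skewed, so the HPD interval has equal density at both endpoints and is the shortest 80% interval.
Solving f(0.084) = f(1.006) with F(1.006) − F(0.084) = 0.80 gives [0.084, 1.006].
For comparison, the equal-tailed interval is [0.198, 1.237]; the HPD is narrower and shifted toward the mode.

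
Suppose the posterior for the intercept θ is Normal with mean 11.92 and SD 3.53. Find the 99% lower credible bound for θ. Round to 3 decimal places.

Need L with P(θ ≥ L) = 0.99: L = 11.92 − z_{0.01}·3.53.
z = 2.326; L = 11.92 − 2.326 × 3.53 = 3.708.

3.708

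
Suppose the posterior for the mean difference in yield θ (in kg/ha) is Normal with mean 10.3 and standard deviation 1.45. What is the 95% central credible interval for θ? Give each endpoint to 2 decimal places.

The posterior is symmetric, so the 95% equal-tailed interval is θ = 10.3 ± z·1.45 with z = 1.960.
Half-width: 1.960 × 1.45 = 2.84.
10.3 − 2.84 = 7.46; 10.3 + 2.84 = 13.14.

[7.46, 13.14]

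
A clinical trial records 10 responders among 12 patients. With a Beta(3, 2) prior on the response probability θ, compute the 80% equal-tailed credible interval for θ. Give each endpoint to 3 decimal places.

Posterior: Beta(3+10, 2+2) = Beta(13, 4).
Equal-tailed 80% interval: the 0.1 and 0.9 quantiles of Beta(13, 4).
Posterior mean ≈ 0.765, SD ≈ 0.100; a Normal approximation gives roughly [0.637, 0.893].
Exact: F⁻¹(0.1) = 0.629; F⁻¹(0.9) = 0.886.

[0.629, 0.886]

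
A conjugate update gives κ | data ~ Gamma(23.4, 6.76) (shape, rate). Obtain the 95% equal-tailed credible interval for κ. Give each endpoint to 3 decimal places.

[2.204, 4.999]

Posterior: Gamma(shape 23.4, rate 6.76).
Equal-tailed 95% interval: Gamma(23.4, 6.76) quantiles at 0.025 and 0.975.
Posterior mean ≈ 3.462, SD ≈ 0.716; a Normal approximation gives roughly [2.059, 4.864].
Exact: lower = 2.204; upper = 4.999.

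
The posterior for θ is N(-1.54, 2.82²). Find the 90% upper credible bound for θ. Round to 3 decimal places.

Need U with P(θ ≤ U) = 0.90: U = -1.54 + z_{0.1}·2.82.
z = 1.282; U = -1.54 + 1.282 × 2.82 = 2.074.

2.074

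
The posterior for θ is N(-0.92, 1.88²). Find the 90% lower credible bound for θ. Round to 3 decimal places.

-3.329

Need L with P(θ ≥ L) = 0.90: L = -0.92 − z_{0.1}·1.88.
z = 1.282; L = -0.92 − 1.282 × 1.88 = -3.329.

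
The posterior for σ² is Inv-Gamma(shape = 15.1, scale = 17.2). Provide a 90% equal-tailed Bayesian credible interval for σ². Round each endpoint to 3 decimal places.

[0.782, 1.845]

Inverse-Gamma(15.1, 17.2) quantiles: F⁻¹(0.05) and F⁻¹(0.95).
Equivalently, 1/σ² ~ Gamma(15.1, rate = 17.2); invert its 0.95 and 0.05 quantiles.
Posterior mean ≈ 1.220, SD ≈ 0.337; a Normal approximation gives roughly [0.665, 1.774].
Exact: lower = 0.782; upper = 1.845.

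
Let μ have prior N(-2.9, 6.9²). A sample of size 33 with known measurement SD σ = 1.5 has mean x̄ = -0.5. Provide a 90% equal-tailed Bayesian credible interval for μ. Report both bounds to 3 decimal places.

Posterior precision = 1/6.9² + 33/1.5² = 0.0210 + 14.6667 = 14.6877, so posterior SD = 0.2609.
Posterior mean = (-2.9/6.9² + 33·-0.5/1.5²) / 14.6877 = -0.5034.
Interval: -0.5034 ± 1.645 × 0.2609 → [-0.933, -0.074].

[-0.933, -0.074]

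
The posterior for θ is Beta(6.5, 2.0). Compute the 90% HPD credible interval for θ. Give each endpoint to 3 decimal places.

[0.562, 0.979]

The posterior is unimodal and skewed, so the HPD interval has equal density at both endpoints and is the shortest 90% interval.
Solving f(0.562) = f(0.979) with F(0.979) − F(0.562) = 0.90 gives [0.562, 0.979].
For comparison, the equal-tailed interval is [0.506, 0.950]; the HPD is narrower and shifted toward the mode.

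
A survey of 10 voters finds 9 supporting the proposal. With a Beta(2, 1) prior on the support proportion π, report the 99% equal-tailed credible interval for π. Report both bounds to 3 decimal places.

[0.523, 0.991]

Posterior: Beta(2+9, 1+1) = Beta(11, 2).
Equal-tailed 99% interval: the 0.005 and 0.995 quantiles of Beta(11, 2).
Posterior mean ≈ 0.846, SD ≈ 0.096; a Normal approximation gives roughly [0.598, 1.095].
Exact: F⁻¹(0.005) = 0.523; F⁻¹(0.995) = 0.991.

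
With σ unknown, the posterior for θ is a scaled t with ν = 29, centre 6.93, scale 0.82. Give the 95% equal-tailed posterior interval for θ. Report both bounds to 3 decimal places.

[5.253, 8.607]

The t_29 distribution is symmetric; the 95% interval is 6.93 ± t·0.82 with t_{0.975,29} = 2.045.
Half-width: 2.045 × 0.82 = 1.677.
6.93 − 1.677 = 5.253; 6.93 + 1.677 = 8.607.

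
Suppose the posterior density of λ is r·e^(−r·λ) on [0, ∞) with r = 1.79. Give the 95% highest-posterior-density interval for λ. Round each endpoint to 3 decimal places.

The exponential density is strictly decreasing on [0, ∞), so the HPD interval is anchored at 0: [0, q] with P(λ ≤ q) = 0.95.
q = −ln(1 − 0.95) / 1.79 = 2.9957 / 1.79 = 1.674.

[0.000, 1.674]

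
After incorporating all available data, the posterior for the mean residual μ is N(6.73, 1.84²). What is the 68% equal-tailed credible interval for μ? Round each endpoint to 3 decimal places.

The posterior is symmetric, so the 68% equal-tailed interval is μ = 6.73 ± z·1.84 with z = 0.994.
Half-width: 0.994 × 1.84 = 1.830.
6.73 − 1.830 = 4.900; 6.73 + 1.830 = 8.560.

[4.900, 8.560]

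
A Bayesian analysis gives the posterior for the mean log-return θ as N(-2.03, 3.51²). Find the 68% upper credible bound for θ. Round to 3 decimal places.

-0.388

Need U with P(θ ≤ U) = 0.68: U = -2.03 + z_{0.32}·3.51.
z = 0.468; U = -2.03 + 0.468 × 3.51 = -0.388.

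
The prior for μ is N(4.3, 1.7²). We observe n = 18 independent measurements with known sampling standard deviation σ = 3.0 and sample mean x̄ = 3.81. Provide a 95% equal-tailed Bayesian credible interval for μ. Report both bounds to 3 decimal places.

[2.603, 5.162]

Posterior precision = 1/1.7² + 18/3.0² = 0.3460 + 2.0000 = 2.3460, so posterior SD = 0.6529.
Posterior mean = (4.3/1.7² + 18·3.81/3.0²) / 2.3460 = 3.8823.
Interval: 3.8823 ± 1.960 × 0.6529 → [2.603, 5.162].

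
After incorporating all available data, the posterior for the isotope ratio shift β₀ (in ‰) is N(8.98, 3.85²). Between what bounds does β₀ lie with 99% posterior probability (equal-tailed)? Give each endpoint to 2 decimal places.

The posterior is symmetric, so the 99% equal-tailed interval is β₀ = 8.98 ± z·3.85 with z = 2.576.
Half-width: 2.576 × 3.85 = 9.92.
8.98 − 9.92 = -0.94; 8.98 + 9.92 = 18.90.

[-0.94, 18.90]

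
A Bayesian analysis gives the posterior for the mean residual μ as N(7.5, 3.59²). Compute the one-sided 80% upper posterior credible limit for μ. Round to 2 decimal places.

10.52

Need U with P(μ ≤ U) = 0.80: U = 7.5 + z_{0.2}·3.59.
z = 0.842; U = 7.5 + 0.842 × 3.59 = 10.52.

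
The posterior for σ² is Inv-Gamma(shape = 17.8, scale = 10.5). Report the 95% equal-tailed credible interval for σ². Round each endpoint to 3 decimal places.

Inverse-Gamma(17.8, 10.5) quantiles: F⁻¹(0.025) and F⁻¹(0.975).
Equivalently, 1/σ² ~ Gamma(17.8, rate = 10.5); invert its 0.975 and 0.025 quantiles.
Posterior mean ≈ 0.625, SD ≈ 0.157; a Normal approximation gives roughly [0.317, 0.933].
Exact: lower = 0.389; upper = 0.999.

[0.389, 0.999]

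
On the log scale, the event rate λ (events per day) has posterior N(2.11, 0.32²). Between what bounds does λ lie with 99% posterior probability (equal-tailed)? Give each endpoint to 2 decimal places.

[3.62, 18.81]

On the log scale the 99% interval is 2.11 ± 2.576 × 0.32 = [1.2857, 2.9343].
Exponentiate: [e^1.2857, e^2.9343] = [3.62, 18.81].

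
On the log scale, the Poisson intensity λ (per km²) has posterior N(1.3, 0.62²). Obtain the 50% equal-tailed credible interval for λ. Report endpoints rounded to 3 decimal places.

On the log scale the 50% interval is 1.3 ± 0.674 × 0.62 = [0.8818, 1.7182].
Exponentiate: [e^0.8818, e^1.7182] = [2.415, 5.574].

[2.415, 5.574]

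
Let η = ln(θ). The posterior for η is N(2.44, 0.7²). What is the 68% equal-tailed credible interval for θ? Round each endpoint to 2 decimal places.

On the log scale the 68% interval is 2.44 ± 0.994 × 0.7 = [1.7439, 3.1361].
Exponentiate: [e^1.7439, e^3.1361] = [5.72, 23.01].

[5.72, 23.01]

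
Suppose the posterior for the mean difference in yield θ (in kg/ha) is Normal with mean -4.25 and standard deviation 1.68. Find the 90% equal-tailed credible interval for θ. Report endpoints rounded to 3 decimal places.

[-7.013, -1.487]

The posterior is symmetric, so the 90% equal-tailed interval is θ = -4.25 ± z·1.68 with z = 1.645.
Half-width: 1.645 × 1.68 = 2.763.
-4.25 − 2.763 = -7.013; -4.25 + 2.763 = -1.487.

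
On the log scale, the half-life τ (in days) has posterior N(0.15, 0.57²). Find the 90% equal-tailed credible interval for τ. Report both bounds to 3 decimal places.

[0.455, 2.967]

On the log scale the 90% interval is 0.15 ± 1.645 × 0.57 = [-0.7876, 1.0876].
Exponentiate: [e^-0.7876, e^1.0876] = [0.455, 2.967].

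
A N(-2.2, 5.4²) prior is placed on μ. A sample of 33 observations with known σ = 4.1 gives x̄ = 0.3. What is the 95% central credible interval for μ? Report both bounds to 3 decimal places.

[-1.130, 1.644]

Posterior precision = 1/5.4² + 33/4.1² = 0.0343 + 1.9631 = 1.9974, so posterior SD = 0.7076.
Posterior mean = (-2.2/5.4² + 33·0.3/4.1²) / 1.9974 = 0.2571.
Interval: 0.2571 ± 1.960 × 0.7076 → [-1.130, 1.644].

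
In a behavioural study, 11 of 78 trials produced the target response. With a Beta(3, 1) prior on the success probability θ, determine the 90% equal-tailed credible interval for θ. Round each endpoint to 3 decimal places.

Posterior: Beta(3+11, 1+67) = Beta(14, 68).
Equal-tailed 90% interval: the 0.05 and 0.95 quantiles of Beta(14, 68).
Posterior mean ≈ 0.171, SD ≈ 0.041; a Normal approximation gives roughly [0.103, 0.239].
Exact: F⁻¹(0.05) = 0.108; F⁻¹(0.95) = 0.243.

[0.108, 0.243]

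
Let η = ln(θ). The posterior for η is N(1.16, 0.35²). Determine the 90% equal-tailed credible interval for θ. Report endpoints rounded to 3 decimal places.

[1.794, 5.673]

On the log scale the 90% interval is 1.16 ± 1.645 × 0.35 = [0.5843, 1.7357].
Exponentiate: [e^0.5843, e^1.7357] = [1.794, 5.673].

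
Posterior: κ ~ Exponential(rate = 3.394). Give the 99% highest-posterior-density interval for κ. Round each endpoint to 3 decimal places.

[0.000, 1.357]

The exponential density is strictly decreasing on [0, ∞), so the HPD interval is anchored at 0: [0, q] with P(κ ≤ q) = 0.99.
q = −ln(1 − 0.99) / 3.394 = 4.6052 / 3.394 = 1.357.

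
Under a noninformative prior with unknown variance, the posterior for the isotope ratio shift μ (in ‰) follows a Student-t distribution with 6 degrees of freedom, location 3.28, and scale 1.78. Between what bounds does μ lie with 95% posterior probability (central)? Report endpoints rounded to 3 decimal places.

The t_6 distribution is symmetric; the 95% interval is 3.28 ± t·1.78 with t_{0.975,6} = 2.447.
Half-width: 2.447 × 1.78 = 4.356.
3.28 − 4.356 = -1.076; 3.28 + 4.356 = 7.636.

[-1.076, 7.636]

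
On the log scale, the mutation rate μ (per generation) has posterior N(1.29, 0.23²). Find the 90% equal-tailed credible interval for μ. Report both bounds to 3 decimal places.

On the log scale the 90% interval is 1.29 ± 1.645 × 0.23 = [0.9117, 1.6683].
Exponentiate: [e^0.9117, e^1.6683] = [2.489, 5.303].

[2.489, 5.303]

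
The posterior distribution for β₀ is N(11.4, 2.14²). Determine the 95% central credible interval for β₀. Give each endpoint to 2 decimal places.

The posterior is symmetric, so the 95% equal-tailed interval is β₀ = 11.4 ± z·2.14 with z = 1.960.
Half-width: 1.960 × 2.14 = 4.19.
11.4 − 4.19 = 7.21; 11.4 + 4.19 = 15.59.

[7.21, 15.59]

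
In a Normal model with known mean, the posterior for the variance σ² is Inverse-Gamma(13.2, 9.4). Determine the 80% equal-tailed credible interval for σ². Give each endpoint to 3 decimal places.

[0.522, 1.067]

Inverse-Gamma(13.2, 9.4) quantiles: F⁻¹(0.1) and F⁻¹(0.9).
Equivalently, 1/σ² ~ Gamma(13.2, rate = 9.4); invert its 0.9 and 0.1 quantiles.
Posterior mean ≈ 0.770, SD ≈ 0.230; a Normal approximation gives roughly [0.475, 1.066].
Exact: lower = 0.522; upper = 1.067.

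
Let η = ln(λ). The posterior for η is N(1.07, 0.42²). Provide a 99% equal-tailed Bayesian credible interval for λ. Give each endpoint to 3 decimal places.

[0.988, 8.601]

On the log scale the 99% interval is 1.07 ± 2.576 × 0.42 = [-0.0118, 2.1518].
Exponentiate: [e^-0.0118, e^2.1518] = [0.988, 8.601].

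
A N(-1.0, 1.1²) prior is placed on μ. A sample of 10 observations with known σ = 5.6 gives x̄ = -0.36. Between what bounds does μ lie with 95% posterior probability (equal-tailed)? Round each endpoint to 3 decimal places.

Posterior precision = 1/1.1² + 10/5.6² = 0.8264 + 0.3189 = 1.1453, so posterior SD = 0.9344.
Posterior mean = (-1.0/1.1² + 10·-0.36/5.6²) / 1.1453 = -0.8218.
Interval: -0.8218 ± 1.960 × 0.9344 → [-2.653, 1.010].

[-2.653, 1.010]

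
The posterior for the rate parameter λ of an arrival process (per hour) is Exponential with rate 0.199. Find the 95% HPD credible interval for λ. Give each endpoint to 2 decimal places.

[0.00, 15.05]

The exponential density is strictly decreasing on [0, ∞), so the HPD interval is anchored at 0: [0, q] with P(λ ≤ q) = 0.95.
q = −ln(1 − 0.95) / 0.199 = 2.9957 / 0.199 = 15.05.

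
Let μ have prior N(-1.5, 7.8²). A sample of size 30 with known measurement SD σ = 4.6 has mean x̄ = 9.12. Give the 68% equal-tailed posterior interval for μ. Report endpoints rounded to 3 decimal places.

Posterior precision = 1/7.8² + 30/4.6² = 0.0164 + 1.4178 = 1.4342, so posterior SD = 0.8350.
Posterior mean = (-1.5/7.8² + 30·9.12/4.6²) / 1.4342 = 8.9983.
Interval: 8.9983 ± 0.994 × 0.8350 → [8.168, 9.829].

[8.168, 9.829]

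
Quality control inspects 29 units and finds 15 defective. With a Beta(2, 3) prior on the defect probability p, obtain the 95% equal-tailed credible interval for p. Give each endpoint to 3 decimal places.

Posterior: Beta(2+15, 3+14) = Beta(17, 17).
Equal-tailed 95% interval: the 0.025 and 0.975 quantiles of Beta(17, 17).
Posterior mean ≈ 0.500, SD ≈ 0.085; a Normal approximation gives roughly [0.334, 0.666].
Exact: F⁻¹(0.025) = 0.335; F⁻¹(0.975) = 0.665.

[0.335, 0.665]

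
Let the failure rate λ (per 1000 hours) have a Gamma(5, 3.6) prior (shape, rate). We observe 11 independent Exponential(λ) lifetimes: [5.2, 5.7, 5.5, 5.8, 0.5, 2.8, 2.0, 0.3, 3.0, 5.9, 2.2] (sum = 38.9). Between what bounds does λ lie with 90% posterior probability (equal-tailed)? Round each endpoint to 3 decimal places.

[0.236, 0.543]

Posterior: Gamma(5+11, 3.6+38.9) = Gamma(16, 42.5) (shape, rate).
Equal-tailed 90% interval: Gamma(16, 42.5) quantiles at 0.05 and 0.95.
Posterior mean ≈ 0.376, SD ≈ 0.094; a Normal approximation gives roughly [0.222, 0.531].
Exact: lower = 0.236; upper = 0.543.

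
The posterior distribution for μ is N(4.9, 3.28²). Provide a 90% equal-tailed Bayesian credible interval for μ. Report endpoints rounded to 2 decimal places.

The posterior is symmetric, so the 90% equal-tailed interval is μ = 4.9 ± z·3.28 with z = 1.645.
Half-width: 1.645 × 3.28 = 5.40.
4.9 − 5.40 = -0.50; 4.9 + 5.40 = 10.30.

[-0.50, 10.30]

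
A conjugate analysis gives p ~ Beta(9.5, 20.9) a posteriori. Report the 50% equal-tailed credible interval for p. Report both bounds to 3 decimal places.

[0.254, 0.367]

Posterior: Beta(9.5, 20.9).
Equal-tailed 50% interval: the 0.25 and 0.75 quantiles of Beta(9.5, 20.9).
Posterior mean ≈ 0.312, SD ≈ 0.083; a Normal approximation gives roughly [0.257, 0.368].
Exact: F⁻¹(0.25) = 0.254; F⁻¹(0.75) = 0.367.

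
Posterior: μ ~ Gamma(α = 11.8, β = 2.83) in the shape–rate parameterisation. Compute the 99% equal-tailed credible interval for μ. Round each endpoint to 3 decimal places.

Posterior: Gamma(shape 11.8, rate 2.83).
Equal-tailed 99% interval: Gamma(11.8, 2.83) quantiles at 0.005 and 0.995.
Posterior mean ≈ 4.170, SD ≈ 1.214; a Normal approximation gives roughly [1.043, 7.296].
Exact: lower = 1.702; upper = 7.952.

[1.702, 7.952]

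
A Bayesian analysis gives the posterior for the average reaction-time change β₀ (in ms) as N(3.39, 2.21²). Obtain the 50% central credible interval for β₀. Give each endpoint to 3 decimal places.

The posterior is symmetric, so the 50% equal-tailed interval is β₀ = 3.39 ± z·2.21 with z = 0.674.
Half-width: 0.674 × 2.21 = 1.491.
3.39 − 1.491 = 1.899; 3.39 + 1.491 = 4.881.

[1.899, 4.881]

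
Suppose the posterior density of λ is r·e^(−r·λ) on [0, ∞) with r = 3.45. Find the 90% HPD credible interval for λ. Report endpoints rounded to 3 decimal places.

[0.000, 0.667]

The exponential density is strictly decreasing on [0, ∞), so the HPD interval is anchored at 0: [0, q] with P(λ ≤ q) = 0.90.
q = −ln(1 − 0.90) / 3.45 = 2.3026 / 3.45 = 0.667.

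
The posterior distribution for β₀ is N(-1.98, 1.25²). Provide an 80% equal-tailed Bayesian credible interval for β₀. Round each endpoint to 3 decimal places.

[-3.582, -0.378]

The posterior is symmetric, so the 80% equal-tailed interval is β₀ = -1.98 ± z·1.25 with z = 1.282.
Half-width: 1.282 × 1.25 = 1.602.
-1.98 − 1.602 = -3.582; -1.98 + 1.602 = -0.378.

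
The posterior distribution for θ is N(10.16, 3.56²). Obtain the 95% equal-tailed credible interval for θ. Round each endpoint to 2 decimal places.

The posterior is symmetric, so the 95% equal-tailed interval is θ = 10.16 ± z·3.56 with z = 1.960.
Half-width: 1.960 × 3.56 = 6.98.
10.16 − 6.98 = 3.18; 10.16 + 6.98 = 17.14.

[3.18, 17.14]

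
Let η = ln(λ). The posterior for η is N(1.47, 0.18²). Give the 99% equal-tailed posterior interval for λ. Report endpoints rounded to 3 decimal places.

[2.736, 6.915]

On the log scale the 99% interval is 1.47 ± 2.576 × 0.18 = [1.0064, 1.9336].
Exponentiate: [e^1.0064, e^1.9336] = [2.736, 6.915].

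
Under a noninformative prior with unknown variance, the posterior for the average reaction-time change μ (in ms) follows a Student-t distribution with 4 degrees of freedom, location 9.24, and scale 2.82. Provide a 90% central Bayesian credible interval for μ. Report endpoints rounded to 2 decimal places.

The t_4 distribution is symmetric; the 90% interval is 9.24 ± t·2.82 with t_{0.95,4} = 2.132.
Half-width: 2.132 × 2.82 = 6.01.
9.24 − 6.01 = 3.23; 9.24 + 6.01 = 15.25.

[3.23, 15.25]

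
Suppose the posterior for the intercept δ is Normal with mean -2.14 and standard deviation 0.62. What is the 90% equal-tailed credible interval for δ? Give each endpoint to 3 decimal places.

[-3.160, -1.120]

The posterior is symmetric, so the 90% equal-tailed interval is δ = -2.14 ± z·0.62 with z = 1.645.
Half-width: 1.645 × 0.62 = 1.020.
-2.14 − 1.020 = -3.160; -2.14 + 1.020 = -1.120.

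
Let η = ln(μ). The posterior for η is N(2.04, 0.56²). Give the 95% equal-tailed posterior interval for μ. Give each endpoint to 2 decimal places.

[2.57, 23.05]

On the log scale the 95% interval is 2.04 ± 1.960 × 0.56 = [0.9424, 3.1376].
Exponentiate: [e^0.9424, e^3.1376] = [2.57, 23.05].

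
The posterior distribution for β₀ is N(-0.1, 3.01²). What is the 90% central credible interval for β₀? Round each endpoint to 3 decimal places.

The posterior is symmetric, so the 90% equal-tailed interval is β₀ = -0.1 ± z·3.01 with z = 1.645.
Half-width: 1.645 × 3.01 = 4.951.
-0.1 − 4.951 = -5.051; -0.1 + 4.951 = 4.851.

[-5.051, 4.851]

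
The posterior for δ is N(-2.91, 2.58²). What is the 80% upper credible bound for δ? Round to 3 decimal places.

Need U with P(δ ≤ U) = 0.80: U = -2.91 + z_{0.2}·2.58.
z = 0.842; U = -2.91 + 0.842 × 2.58 = -0.739.

-0.739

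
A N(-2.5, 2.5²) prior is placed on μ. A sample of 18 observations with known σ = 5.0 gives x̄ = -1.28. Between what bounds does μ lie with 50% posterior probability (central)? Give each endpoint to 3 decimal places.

[-2.221, -0.783]

Posterior precision = 1/2.5² + 18/5.0² = 0.1600 + 0.7200 = 0.8800, so posterior SD = 1.0660.
Posterior mean = (-2.5/2.5² + 18·-1.28/5.0²) / 0.8800 = -1.5018.
Interval: -1.5018 ± 0.674 × 1.0660 → [-2.221, -0.783].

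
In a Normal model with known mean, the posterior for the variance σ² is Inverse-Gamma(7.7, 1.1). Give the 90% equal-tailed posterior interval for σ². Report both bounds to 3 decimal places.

[0.086, 0.292]

Inverse-Gamma(7.7, 1.1) quantiles: F⁻¹(0.05) and F⁻¹(0.95).
Equivalently, 1/σ² ~ Gamma(7.7, rate = 1.1); invert its 0.95 and 0.05 quantiles.
Posterior mean ≈ 0.164, SD ≈ 0.069; a Normal approximation gives roughly [0.051, 0.277].
Exact: lower = 0.086; upper = 0.292.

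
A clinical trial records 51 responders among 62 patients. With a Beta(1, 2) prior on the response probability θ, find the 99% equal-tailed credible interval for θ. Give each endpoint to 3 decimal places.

[0.658, 0.908]

Posterior: Beta(1+51, 2+11) = Beta(52, 13).
Equal-tailed 99% interval: the 0.005 and 0.995 quantiles of Beta(52, 13).
Posterior mean ≈ 0.800, SD ≈ 0.049; a Normal approximation gives roughly [0.673, 0.927].
Exact: F⁻¹(0.005) = 0.658; F⁻¹(0.995) = 0.908.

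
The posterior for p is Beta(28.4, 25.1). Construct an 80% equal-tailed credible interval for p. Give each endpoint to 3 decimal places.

[0.443, 0.618]

Posterior: Beta(28.4, 25.1).
Equal-tailed 80% interval: the 0.1 and 0.9 quantiles of Beta(28.4, 25.1).
Posterior mean ≈ 0.531, SD ≈ 0.068; a Normal approximation gives roughly [0.444, 0.617].
Exact: F⁻¹(0.1) = 0.443; F⁻¹(0.9) = 0.618.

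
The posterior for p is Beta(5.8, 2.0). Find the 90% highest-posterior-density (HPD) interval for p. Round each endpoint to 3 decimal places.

[0.525, 0.976]

The posterior is unimodal and skewed, so the HPD interval has equal density at both endpoints and is the shortest 90% interval.
Solving f(0.525) = f(0.976) with F(0.976) − F(0.525) = 0.90 gives [0.525, 0.976].
For comparison, the equal-tailed interval is [0.468, 0.945]; the HPD is narrower and shifted toward the mode.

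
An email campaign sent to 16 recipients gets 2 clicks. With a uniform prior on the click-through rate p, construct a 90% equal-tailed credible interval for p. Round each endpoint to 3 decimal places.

[0.050, 0.326]

Posterior: Beta(1+2, 1+14) = Beta(3, 15).
Equal-tailed 90% interval: the 0.05 and 0.95 quantiles of Beta(3, 15).
Posterior mean ≈ 0.167, SD ≈ 0.085; a Normal approximation gives roughly [0.026, 0.307].
Exact: F⁻¹(0.05) = 0.050; F⁻¹(0.95) = 0.326.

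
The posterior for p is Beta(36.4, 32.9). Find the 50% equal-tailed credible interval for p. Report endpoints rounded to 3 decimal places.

[0.485, 0.566]

Posterior: Beta(36.4, 32.9).
Equal-tailed 50% interval: the 0.25 and 0.75 quantiles of Beta(36.4, 32.9).
Posterior mean ≈ 0.525, SD ≈ 0.060; a Normal approximation gives roughly [0.485, 0.565].
Exact: F⁻¹(0.25) = 0.485; F⁻¹(0.75) = 0.566.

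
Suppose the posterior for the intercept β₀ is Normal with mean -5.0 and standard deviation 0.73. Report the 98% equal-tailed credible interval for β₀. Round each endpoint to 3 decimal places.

The posterior is symmetric, so the 98% equal-tailed interval is β₀ = -5.0 ± z·0.73 with z = 2.326.
Half-width: 2.326 × 0.73 = 1.698.
-5.0 − 1.698 = -6.698; -5.0 + 1.698 = -3.302.

[-6.698, -3.302]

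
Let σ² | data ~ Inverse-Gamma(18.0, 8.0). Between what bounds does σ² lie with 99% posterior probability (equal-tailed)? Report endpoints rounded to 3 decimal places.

[0.260, 0.895]

Inverse-Gamma(18.0, 8.0) quantiles: F⁻¹(0.005) and F⁻¹(0.995).
Equivalently, 1/σ² ~ Gamma(18.0, rate = 8.0); invert its 0.995 and 0.005 quantiles.
Posterior mean ≈ 0.471, SD ≈ 0.118; a Normal approximation gives roughly [0.168, 0.774].
Exact: lower = 0.260; upper = 0.895.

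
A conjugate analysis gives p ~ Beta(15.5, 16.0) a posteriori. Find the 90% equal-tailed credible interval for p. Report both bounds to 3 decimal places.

[0.348, 0.637]

Posterior: Beta(15.5, 16.0).
Equal-tailed 90% interval: the 0.05 and 0.95 quantiles of Beta(15.5, 16.0).
Posterior mean ≈ 0.492, SD ≈ 0.088; a Normal approximation gives roughly [0.348, 0.636].
Exact: F⁻¹(0.05) = 0.348; F⁻¹(0.95) = 0.637.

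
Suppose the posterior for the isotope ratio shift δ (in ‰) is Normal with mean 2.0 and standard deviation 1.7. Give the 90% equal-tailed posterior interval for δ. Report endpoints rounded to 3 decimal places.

[-0.796, 4.796]

The posterior is symmetric, so the 90% equal-tailed interval is δ = 2.0 ± z·1.7 with z = 1.645.
Half-width: 1.645 × 1.7 = 2.796.
2.0 − 2.796 = -0.796; 2.0 + 2.796 = 4.796.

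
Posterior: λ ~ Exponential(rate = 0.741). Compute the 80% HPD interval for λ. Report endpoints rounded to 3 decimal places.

The exponential density is strictly decreasing on [0, ∞), so the HPD interval is anchored at 0: [0, q] with P(λ ≤ q) = 0.80.
q = −ln(1 − 0.80) / 0.741 = 1.6094 / 0.741 = 2.172.

[0.000, 2.172]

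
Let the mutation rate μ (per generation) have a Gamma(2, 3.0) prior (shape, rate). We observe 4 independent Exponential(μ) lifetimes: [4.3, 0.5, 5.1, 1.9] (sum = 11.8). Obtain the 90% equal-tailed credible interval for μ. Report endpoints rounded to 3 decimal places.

[0.177, 0.710]

Posterior: Gamma(2+4, 3.0+11.8) = Gamma(6, 14.8) (shape, rate).
Equal-tailed 90% interval: Gamma(6, 14.8) quantiles at 0.05 and 0.95.
Posterior mean ≈ 0.405, SD ≈ 0.166; a Normal approximation gives roughly [0.133, 0.678].
Exact: lower = 0.177; upper = 0.710.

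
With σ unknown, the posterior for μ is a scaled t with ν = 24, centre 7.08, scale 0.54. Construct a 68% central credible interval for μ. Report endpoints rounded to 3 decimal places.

[6.532, 7.628]

The t_24 distribution is symmetric; the 68% interval is 7.08 ± t·0.54 with t_{0.84,24} = 1.015.
Half-width: 1.015 × 0.54 = 0.548.
7.08 − 0.548 = 6.532; 7.08 + 0.548 = 7.628.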